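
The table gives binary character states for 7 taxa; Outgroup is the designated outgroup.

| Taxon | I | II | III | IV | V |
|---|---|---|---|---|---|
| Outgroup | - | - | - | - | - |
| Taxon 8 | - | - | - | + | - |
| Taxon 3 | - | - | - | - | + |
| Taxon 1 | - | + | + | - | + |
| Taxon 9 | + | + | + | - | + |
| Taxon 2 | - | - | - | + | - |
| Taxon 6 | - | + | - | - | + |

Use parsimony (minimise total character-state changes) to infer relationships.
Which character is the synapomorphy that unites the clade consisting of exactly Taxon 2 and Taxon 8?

IV

The outgroup has state '-' for every character, so '+' is the derived state throughout.
I (derived state '+') is unique to Taxon 9 (autapomorphy; uninformative for grouping).
II: derived state '+' in Taxon 1, Taxon 6, and Taxon 9 only — synapomorphy for {Taxon 1, Taxon 6, Taxon 9}.
Only Taxon 1 and Taxon 9 show the derived state '+' for III, supporting them as a clade.
IV: derived state '+' in Taxon 2 and Taxon 8 only — synapomorphy for {Taxon 2, Taxon 8}.
V (derived state '+') is shared by Taxon 1, Taxon 3, Taxon 6, and Taxon 9 — a synapomorphy uniting that clade.
Most parsimonious ingroup topology: ((Taxon 8,Taxon 2),(Taxon 3,((Taxon 1,Taxon 9),Taxon 6))).
The clade {Taxon 2, Taxon 8} is supported by IV: its derived state '+' occurs in exactly those taxa and in no other taxon (including the outgroup).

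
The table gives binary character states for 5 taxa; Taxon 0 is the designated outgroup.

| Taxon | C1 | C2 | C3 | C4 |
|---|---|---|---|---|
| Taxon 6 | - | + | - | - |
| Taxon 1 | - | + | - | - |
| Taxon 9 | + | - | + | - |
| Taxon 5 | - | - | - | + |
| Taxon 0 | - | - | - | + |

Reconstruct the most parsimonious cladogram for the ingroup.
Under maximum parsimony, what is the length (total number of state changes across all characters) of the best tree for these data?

Character polarity is set by the outgroup: the derived state is whichever differs from the outgroup's state, so for C4 the derived state is '-', and for the remaining characters it is '+'.
C1: derived state '+' in Taxon 9 only — an autapomorphy, so it tells us nothing about relationships among taxa.
Only Taxon 1 and Taxon 6 show the derived state '+' for C2, supporting them as a clade.
C3: derived state '+' in Taxon 9 only — an autapomorphy, so it tells us nothing about relationships among taxa.
C4 (derived state '-') is shared by Taxon 1, Taxon 6, and Taxon 9 — a synapomorphy uniting that clade.
Most parsimonious ingroup topology: (((Taxon 6,Taxon 1),Taxon 9),Taxon 5).
Changes per character on this tree: C1: 1; C2: 1; C3: 1; C4: 1.
Total = 4.

4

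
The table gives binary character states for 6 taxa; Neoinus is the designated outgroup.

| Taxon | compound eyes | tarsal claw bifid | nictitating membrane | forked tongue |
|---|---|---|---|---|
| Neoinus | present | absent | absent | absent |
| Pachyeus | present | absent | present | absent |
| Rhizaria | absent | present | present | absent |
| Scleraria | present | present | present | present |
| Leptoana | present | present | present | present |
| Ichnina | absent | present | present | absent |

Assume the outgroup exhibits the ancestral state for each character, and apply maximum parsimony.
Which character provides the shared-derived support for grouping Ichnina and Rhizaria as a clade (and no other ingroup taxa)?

compound eyes

Character polarity is set by the outgroup: the derived state is whichever differs from the outgroup's state, so for compound eyes the derived state is 'absent', and for the remaining characters it is 'present'.
compound eyes (derived state 'absent') is shared by Ichnina and Rhizaria — a synapomorphy uniting that clade.
Only Ichnina, Leptoana, Rhizaria, and Scleraria show the derived state 'present' for tarsal claw bifid, supporting them as a clade.
nictitating membrane (derived state 'present') is shared by all ingroup taxa — unites the whole ingroup.
forked tongue (derived state 'present') is shared by Leptoana and Scleraria — a synapomorphy uniting that clade.
Most parsimonious ingroup topology: (Pachyeus,((Rhizaria,Ichnina),(Scleraria,Leptoana))).
The clade {Ichnina, Rhizaria} is supported by compound eyes: its derived state 'absent' occurs in exactly those taxa and in no other taxon (including the outgroup).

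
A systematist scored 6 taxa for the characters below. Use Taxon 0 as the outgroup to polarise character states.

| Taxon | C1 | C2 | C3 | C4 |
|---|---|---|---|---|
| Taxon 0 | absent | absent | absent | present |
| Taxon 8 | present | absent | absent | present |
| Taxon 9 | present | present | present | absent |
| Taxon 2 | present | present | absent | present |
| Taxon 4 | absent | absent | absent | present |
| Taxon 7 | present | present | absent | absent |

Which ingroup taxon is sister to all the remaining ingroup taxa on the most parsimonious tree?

Taxon 4

Character polarity is set by the outgroup: the derived state is whichever differs from the outgroup's state, so for C4 the derived state is 'absent', and for the remaining characters it is 'present'.
C1 (derived state 'present') is shared by Taxon 2, Taxon 7, Taxon 8, and Taxon 9 — a synapomorphy uniting that clade.
Only Taxon 2, Taxon 7, and Taxon 9 show the derived state 'present' for C2, supporting them as a clade.
C3 (derived state 'present') is unique to Taxon 9 (autapomorphy; uninformative for grouping).
C4: derived state 'absent' in Taxon 7 and Taxon 9 only — synapomorphy for {Taxon 7, Taxon 9}.
Most parsimonious ingroup topology: ((Taxon 8,((Taxon 9,Taxon 7),Taxon 2)),Taxon 4).
Taxon 4 is sister to the clade containing all other ingroup taxa, so it is the earliest-diverging (most basal) ingroup lineage.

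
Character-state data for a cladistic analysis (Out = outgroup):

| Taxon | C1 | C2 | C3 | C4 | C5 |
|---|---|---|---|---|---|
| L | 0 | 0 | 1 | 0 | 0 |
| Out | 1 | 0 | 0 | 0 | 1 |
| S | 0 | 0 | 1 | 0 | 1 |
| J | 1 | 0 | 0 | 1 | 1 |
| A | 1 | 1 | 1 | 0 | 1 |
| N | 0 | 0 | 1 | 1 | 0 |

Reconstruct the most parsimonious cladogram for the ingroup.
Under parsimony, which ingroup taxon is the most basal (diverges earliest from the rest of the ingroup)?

J

Character polarity is set by the outgroup: the derived state is whichever differs from the outgroup's state, so for C1, C5 the derived state is '0', and for the remaining characters it is '1'.
Only L, N, and S show the derived state '0' for C1, supporting them as a clade.
C2: derived state '1' in A only — an autapomorphy, so it tells us nothing about relationships among taxa.
C3: derived state '1' in A, L, N, and S only — synapomorphy for {A, L, N, S}.
C4 groups J and N, which is incompatible with the clades supported by the remaining characters; treating it as convergent (homoplasy) costs fewer steps than any alternative tree.
C5 (derived state '0') is shared by L and N — a synapomorphy uniting that clade.
Most parsimonious ingroup topology: ((((L,N),S),A),J).
J is sister to the clade containing all other ingroup taxa, so it is the earliest-diverging (most basal) ingroup lineage.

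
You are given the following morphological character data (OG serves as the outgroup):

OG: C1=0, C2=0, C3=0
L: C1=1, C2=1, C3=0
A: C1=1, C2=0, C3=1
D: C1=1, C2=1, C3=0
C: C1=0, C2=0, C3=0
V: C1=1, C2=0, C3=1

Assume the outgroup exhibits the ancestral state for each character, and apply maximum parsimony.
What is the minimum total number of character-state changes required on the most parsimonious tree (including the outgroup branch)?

3

The outgroup has state '0' for every character, so '1' is the derived state throughout.
C1: derived state '1' in A, D, L, and V only — synapomorphy for {A, D, L, V}.
C2: derived state '1' in D and L only — synapomorphy for {D, L}.
Only A and V show the derived state '1' for C3, supporting them as a clade.
Most parsimonious ingroup topology: (((L,D),(A,V)),C).
Changes per character on this tree: C1: 1; C2: 1; C3: 1.
Total = 3.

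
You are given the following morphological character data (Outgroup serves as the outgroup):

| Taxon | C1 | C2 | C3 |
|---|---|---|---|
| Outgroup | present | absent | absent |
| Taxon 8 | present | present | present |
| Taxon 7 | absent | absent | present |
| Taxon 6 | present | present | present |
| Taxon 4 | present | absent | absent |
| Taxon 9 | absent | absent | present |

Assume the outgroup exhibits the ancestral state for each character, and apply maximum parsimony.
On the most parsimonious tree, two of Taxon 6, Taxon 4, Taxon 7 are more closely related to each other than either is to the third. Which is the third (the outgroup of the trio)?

Taxon 4

Character polarity is set by the outgroup: the derived state is whichever differs from the outgroup's state, so for C1 the derived state is 'absent', and for the remaining characters it is 'present'.
Only Taxon 7 and Taxon 9 show the derived state 'absent' for C1, supporting them as a clade.
C2: derived state 'present' in Taxon 6 and Taxon 8 only — synapomorphy for {Taxon 6, Taxon 8}.
Only Taxon 6, Taxon 7, Taxon 8, and Taxon 9 show the derived state 'present' for C3, supporting them as a clade.
Most parsimonious ingroup topology: (((Taxon 8,Taxon 6),(Taxon 7,Taxon 9)),Taxon 4).
Taxon 7 and Taxon 6 share a more recent common ancestor with each other than either does with Taxon 4, so Taxon 4 is the least closely related of the three.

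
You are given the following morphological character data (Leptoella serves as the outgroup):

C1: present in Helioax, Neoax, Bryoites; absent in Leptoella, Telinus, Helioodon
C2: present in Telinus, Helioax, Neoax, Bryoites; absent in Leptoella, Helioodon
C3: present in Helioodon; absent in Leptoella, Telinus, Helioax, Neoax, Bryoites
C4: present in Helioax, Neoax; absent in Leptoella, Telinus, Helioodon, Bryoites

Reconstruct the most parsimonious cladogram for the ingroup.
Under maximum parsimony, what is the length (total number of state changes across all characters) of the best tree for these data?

The outgroup has state 'absent' for every character, so 'present' is the derived state throughout.
C1 (derived state 'present') is shared by Bryoites, Helioax, and Neoax — a synapomorphy uniting that clade.
C2 (derived state 'present') is shared by Bryoites, Helioax, Neoax, and Telinus — a synapomorphy uniting that clade.
C3: derived state 'present' in Helioodon only — an autapomorphy, so it tells us nothing about relationships among taxa.
C4 (derived state 'present') is shared by Helioax and Neoax — a synapomorphy uniting that clade.
Most parsimonious ingroup topology: ((Telinus,((Helioax,Neoax),Bryoites)),Helioodon).
Changes per character on this tree: C1: 1; C2: 1; C3: 1; C4: 1.
Total = 4.

4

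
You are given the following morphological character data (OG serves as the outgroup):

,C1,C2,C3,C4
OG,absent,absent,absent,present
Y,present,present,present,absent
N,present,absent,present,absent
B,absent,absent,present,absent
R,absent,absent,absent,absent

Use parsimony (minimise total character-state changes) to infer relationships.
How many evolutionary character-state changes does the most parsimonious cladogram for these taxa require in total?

Character polarity is set by the outgroup: the derived state is whichever differs from the outgroup's state, so for C4 the derived state is 'absent', and for the remaining characters it is 'present'.
Only N and Y show the derived state 'present' for C1, supporting them as a clade.
C2: derived state 'present' in Y only — an autapomorphy, so it tells us nothing about relationships among taxa.
Only B, N, and Y show the derived state 'present' for C3, supporting them as a clade.
C4 (derived state 'absent') is shared by all ingroup taxa — unites the whole ingroup.
Most parsimonious ingroup topology: (((Y,N),B),R).
Changes per character on this tree: C1: 1; C2: 1; C3: 1; C4: 1.
Total = 4.

4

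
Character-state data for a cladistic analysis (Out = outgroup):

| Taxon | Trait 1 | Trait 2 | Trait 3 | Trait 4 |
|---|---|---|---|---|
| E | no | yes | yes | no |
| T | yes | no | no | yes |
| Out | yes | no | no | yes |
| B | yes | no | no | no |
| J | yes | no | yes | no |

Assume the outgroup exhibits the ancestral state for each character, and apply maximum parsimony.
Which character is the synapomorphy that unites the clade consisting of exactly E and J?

Character polarity is set by the outgroup: the derived state is whichever differs from the outgroup's state, so for Trait 1, Trait 4 the derived state is 'no', and for the remaining characters it is 'yes'.
Trait 1 (derived state 'no') is unique to E (autapomorphy; uninformative for grouping).
Trait 2 (derived state 'yes') is unique to E (autapomorphy; uninformative for grouping).
Trait 3: derived state 'yes' in E and J only — synapomorphy for {E, J}.
Trait 4 (derived state 'no') is shared by B, E, and J — a synapomorphy uniting that clade.
Most parsimonious ingroup topology: ((B,(J,E)),T).
The clade {E, J} is supported by Trait 3: its derived state 'yes' occurs in exactly those taxa and in no other taxon (including the outgroup).

Trait 3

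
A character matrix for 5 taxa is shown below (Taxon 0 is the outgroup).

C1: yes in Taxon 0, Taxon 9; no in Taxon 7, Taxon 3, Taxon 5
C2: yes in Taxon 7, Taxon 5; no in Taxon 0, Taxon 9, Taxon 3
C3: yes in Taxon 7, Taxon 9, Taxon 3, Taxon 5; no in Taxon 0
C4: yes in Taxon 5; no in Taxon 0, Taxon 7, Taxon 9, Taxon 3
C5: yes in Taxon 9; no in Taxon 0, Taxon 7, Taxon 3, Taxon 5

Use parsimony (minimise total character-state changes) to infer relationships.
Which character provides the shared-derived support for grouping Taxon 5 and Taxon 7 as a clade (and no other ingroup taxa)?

C2

Character polarity is set by the outgroup: the derived state is whichever differs from the outgroup's state, so for C1 the derived state is 'no', and for the remaining characters it is 'yes'.
Only Taxon 3, Taxon 5, and Taxon 7 show the derived state 'no' for C1, supporting them as a clade.
Only Taxon 5 and Taxon 7 show the derived state 'yes' for C2, supporting them as a clade.
C3 (derived state 'yes') is shared by all ingroup taxa — unites the whole ingroup.
C4: derived state 'yes' in Taxon 5 only — an autapomorphy, so it tells us nothing about relationships among taxa.
C5 (derived state 'yes') is unique to Taxon 9 (autapomorphy; uninformative for grouping).
Most parsimonious ingroup topology: (((Taxon 7,Taxon 5),Taxon 3),Taxon 9).
The clade {Taxon 5, Taxon 7} is supported by C2: its derived state 'yes' occurs in exactly those taxa and in no other taxon (including the outgroup).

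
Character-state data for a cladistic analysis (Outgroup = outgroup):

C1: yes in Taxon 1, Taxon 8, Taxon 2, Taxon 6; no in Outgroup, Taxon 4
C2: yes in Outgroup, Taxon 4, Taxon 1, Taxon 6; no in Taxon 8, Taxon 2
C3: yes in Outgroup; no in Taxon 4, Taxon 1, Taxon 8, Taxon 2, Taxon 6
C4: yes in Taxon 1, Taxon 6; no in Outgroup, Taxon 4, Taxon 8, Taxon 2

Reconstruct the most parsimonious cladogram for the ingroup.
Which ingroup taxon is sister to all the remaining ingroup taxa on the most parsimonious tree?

Character polarity is set by the outgroup: the derived state is whichever differs from the outgroup's state, so for C2, C3 the derived state is 'no', and for the remaining characters it is 'yes'.
C1 (derived state 'yes') is shared by Taxon 1, Taxon 2, Taxon 6, and Taxon 8 — a synapomorphy uniting that clade.
Only Taxon 2 and Taxon 8 show the derived state 'no' for C2, supporting them as a clade.
C3 (derived state 'no') is shared by all ingroup taxa — unites the whole ingroup.
C4: derived state 'yes' in Taxon 1 and Taxon 6 only — synapomorphy for {Taxon 1, Taxon 6}.
Most parsimonious ingroup topology: (((Taxon 6,Taxon 1),(Taxon 8,Taxon 2)),Taxon 4).
Taxon 4 is sister to the clade containing all other ingroup taxa, so it is the earliest-diverging (most basal) ingroup lineage.

Taxon 4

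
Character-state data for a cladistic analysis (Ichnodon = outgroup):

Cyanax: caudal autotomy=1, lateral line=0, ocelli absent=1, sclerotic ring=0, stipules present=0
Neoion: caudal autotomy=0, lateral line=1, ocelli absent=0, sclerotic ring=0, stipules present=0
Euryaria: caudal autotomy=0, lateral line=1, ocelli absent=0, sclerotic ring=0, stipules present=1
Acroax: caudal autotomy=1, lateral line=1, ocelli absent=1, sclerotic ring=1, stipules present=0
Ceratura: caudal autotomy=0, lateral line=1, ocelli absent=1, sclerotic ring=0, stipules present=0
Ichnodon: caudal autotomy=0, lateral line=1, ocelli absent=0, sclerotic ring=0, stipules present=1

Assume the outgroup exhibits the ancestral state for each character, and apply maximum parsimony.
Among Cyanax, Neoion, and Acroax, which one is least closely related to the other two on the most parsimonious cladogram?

Neoion

Character polarity is set by the outgroup: the derived state is whichever differs from the outgroup's state, so for lateral line, stipules present the derived state is '0', and for the remaining characters it is '1'.
Only Acroax and Cyanax show the derived state '1' for caudal autotomy, supporting them as a clade.
lateral line: derived state '0' in Cyanax only — an autapomorphy, so it tells us nothing about relationships among taxa.
Only Acroax, Ceratura, and Cyanax show the derived state '1' for ocelli absent, supporting them as a clade.
sclerotic ring (derived state '1') is unique to Acroax (autapomorphy; uninformative for grouping).
stipules present: derived state '0' in Acroax, Ceratura, Cyanax, and Neoion only — synapomorphy for {Acroax, Ceratura, Cyanax, Neoion}.
Most parsimonious ingroup topology: (Euryaria,((Ceratura,(Acroax,Cyanax)),Neoion)).
Cyanax and Acroax share a more recent common ancestor with each other than either does with Neoion, so Neoion is the least closely related of the three.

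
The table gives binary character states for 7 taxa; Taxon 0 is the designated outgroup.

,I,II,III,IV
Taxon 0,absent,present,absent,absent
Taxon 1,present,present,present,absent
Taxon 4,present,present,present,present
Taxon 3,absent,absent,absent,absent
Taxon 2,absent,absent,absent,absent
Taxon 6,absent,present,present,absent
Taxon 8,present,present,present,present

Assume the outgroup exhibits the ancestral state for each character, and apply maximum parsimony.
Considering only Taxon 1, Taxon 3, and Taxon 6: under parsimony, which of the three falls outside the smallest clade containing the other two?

Taxon 3

Character polarity is set by the outgroup: the derived state is whichever differs from the outgroup's state, so for II the derived state is 'absent', and for the remaining characters it is 'present'.
I (derived state 'present') is shared by Taxon 1, Taxon 4, and Taxon 8 — a synapomorphy uniting that clade.
II (derived state 'absent') is shared by Taxon 2 and Taxon 3 — a synapomorphy uniting that clade.
Only Taxon 1, Taxon 4, Taxon 6, and Taxon 8 show the derived state 'present' for III, supporting them as a clade.
IV (derived state 'present') is shared by Taxon 4 and Taxon 8 — a synapomorphy uniting that clade.
Most parsimonious ingroup topology: (((Taxon 1,(Taxon 4,Taxon 8)),Taxon 6),(Taxon 3,Taxon 2)).
Taxon 6 and Taxon 1 share a more recent common ancestor with each other than either does with Taxon 3, so Taxon 3 is the least closely related of the three.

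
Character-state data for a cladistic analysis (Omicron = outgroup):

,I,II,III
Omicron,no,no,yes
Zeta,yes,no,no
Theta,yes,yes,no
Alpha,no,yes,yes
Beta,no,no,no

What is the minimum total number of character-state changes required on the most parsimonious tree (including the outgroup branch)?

Character polarity is set by the outgroup: the derived state is whichever differs from the outgroup's state, so for III the derived state is 'no', and for the remaining characters it is 'yes'.
I: derived state 'yes' in Theta and Zeta only — synapomorphy for {Theta, Zeta}.
II groups Alpha and Theta, which is incompatible with the clades supported by the remaining characters; treating it as convergent (homoplasy) costs fewer steps than any alternative tree.
III (derived state 'no') is shared by Beta, Theta, and Zeta — a synapomorphy uniting that clade.
Most parsimonious ingroup topology: (((Zeta,Theta),Beta),Alpha).
Changes per character on this tree: I: 1; II: 2; III: 1.
Total = 4.

4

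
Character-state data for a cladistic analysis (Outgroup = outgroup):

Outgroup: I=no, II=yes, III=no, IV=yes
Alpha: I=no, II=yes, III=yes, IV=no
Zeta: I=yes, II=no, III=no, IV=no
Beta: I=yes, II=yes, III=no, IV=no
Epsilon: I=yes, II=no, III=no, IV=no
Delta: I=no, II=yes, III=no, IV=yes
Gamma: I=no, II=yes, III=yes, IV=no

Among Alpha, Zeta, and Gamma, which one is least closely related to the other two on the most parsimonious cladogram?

Character polarity is set by the outgroup: the derived state is whichever differs from the outgroup's state, so for II, IV the derived state is 'no', and for the remaining characters it is 'yes'.
I: derived state 'yes' in Beta, Epsilon, and Zeta only — synapomorphy for {Beta, Epsilon, Zeta}.
II (derived state 'no') is shared by Epsilon and Zeta — a synapomorphy uniting that clade.
Only Alpha and Gamma show the derived state 'yes' for III, supporting them as a clade.
IV (derived state 'no') is shared by Alpha, Beta, Epsilon, Gamma, and Zeta — a synapomorphy uniting that clade.
Most parsimonious ingroup topology: (((Alpha,Gamma),((Zeta,Epsilon),Beta)),Delta).
Gamma and Alpha share a more recent common ancestor with each other than either does with Zeta, so Zeta is the least closely related of the three.

Zeta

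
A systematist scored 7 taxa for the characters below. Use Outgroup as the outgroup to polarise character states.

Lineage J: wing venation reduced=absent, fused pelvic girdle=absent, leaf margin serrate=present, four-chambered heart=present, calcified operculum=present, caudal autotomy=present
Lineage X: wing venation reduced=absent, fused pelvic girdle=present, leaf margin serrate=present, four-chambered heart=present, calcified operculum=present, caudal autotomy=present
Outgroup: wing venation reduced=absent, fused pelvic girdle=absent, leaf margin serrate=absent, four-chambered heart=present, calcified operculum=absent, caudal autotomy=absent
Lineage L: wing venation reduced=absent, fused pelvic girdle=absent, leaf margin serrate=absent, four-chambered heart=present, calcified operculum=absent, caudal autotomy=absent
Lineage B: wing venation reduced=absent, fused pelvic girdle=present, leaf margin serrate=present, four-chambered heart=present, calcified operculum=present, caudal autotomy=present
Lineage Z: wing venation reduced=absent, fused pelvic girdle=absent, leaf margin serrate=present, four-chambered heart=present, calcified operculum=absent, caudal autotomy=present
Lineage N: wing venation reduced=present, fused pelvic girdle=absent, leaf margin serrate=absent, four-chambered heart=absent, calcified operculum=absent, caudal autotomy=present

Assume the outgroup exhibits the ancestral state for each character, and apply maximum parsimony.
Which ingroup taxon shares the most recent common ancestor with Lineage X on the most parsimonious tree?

Lineage B

Character polarity is set by the outgroup: the derived state is whichever differs from the outgroup's state, so for four-chambered heart the derived state is 'absent', and for the remaining characters it is 'present'.
wing venation reduced: derived state 'present' in Lineage N only — an autapomorphy, so it tells us nothing about relationships among taxa.
fused pelvic girdle (derived state 'present') is shared by Lineage B and Lineage X — a synapomorphy uniting that clade.
Only Lineage B, Lineage J, Lineage X, and Lineage Z show the derived state 'present' for leaf margin serrate, supporting them as a clade.
four-chambered heart (derived state 'absent') is unique to Lineage N (autapomorphy; uninformative for grouping).
calcified operculum (derived state 'present') is shared by Lineage B, Lineage J, and Lineage X — a synapomorphy uniting that clade.
Only Lineage B, Lineage J, Lineage N, Lineage X, and Lineage Z show the derived state 'present' for caudal autotomy, supporting them as a clade.
Most parsimonious ingroup topology: (Lineage L,(Lineage N,(((Lineage X,Lineage B),Lineage J),Lineage Z))).
Lineage X and Lineage B form a cherry on this tree, so they are sister taxa.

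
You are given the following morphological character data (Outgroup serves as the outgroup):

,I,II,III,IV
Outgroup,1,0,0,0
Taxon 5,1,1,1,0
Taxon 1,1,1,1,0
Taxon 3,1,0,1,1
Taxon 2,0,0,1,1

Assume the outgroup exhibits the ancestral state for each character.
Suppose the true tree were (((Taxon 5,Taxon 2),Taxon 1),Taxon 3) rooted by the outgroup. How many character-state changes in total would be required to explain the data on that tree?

Map each character onto (((Taxon 5,Taxon 2),Taxon 1),Taxon 3) (rooted by Outgroup) and count the minimum state changes it requires (Fitch parsimony):
I: 1; II: 2; III: 1; IV: 2.
Total tree length = 6.

6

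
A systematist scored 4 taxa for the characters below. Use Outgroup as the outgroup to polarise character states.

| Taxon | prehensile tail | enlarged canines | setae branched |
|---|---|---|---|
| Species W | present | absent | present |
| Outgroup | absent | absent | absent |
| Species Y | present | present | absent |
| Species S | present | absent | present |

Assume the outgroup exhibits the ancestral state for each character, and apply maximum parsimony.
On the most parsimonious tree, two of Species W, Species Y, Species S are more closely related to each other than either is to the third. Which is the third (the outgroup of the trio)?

Species Y

The outgroup has state 'absent' for every character, so 'present' is the derived state throughout.
prehensile tail (derived state 'present') is shared by all ingroup taxa — unites the whole ingroup.
enlarged canines: derived state 'present' in Species Y only — an autapomorphy, so it tells us nothing about relationships among taxa.
Only Species S and Species W show the derived state 'present' for setae branched, supporting them as a clade.
Most parsimonious ingroup topology: (Species Y,(Species S,Species W)).
Species W and Species S share a more recent common ancestor with each other than either does with Species Y, so Species Y is the least closely related of the three.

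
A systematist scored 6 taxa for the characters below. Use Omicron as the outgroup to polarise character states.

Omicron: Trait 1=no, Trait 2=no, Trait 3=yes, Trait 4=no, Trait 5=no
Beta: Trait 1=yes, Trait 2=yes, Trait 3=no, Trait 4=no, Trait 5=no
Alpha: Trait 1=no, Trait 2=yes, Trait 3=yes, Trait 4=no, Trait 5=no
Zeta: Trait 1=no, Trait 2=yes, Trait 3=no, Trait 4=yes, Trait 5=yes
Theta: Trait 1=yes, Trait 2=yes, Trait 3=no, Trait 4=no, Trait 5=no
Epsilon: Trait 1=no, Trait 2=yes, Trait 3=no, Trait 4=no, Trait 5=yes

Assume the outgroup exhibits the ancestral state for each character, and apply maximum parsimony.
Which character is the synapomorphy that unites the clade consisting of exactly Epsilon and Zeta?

Trait 5

Character polarity is set by the outgroup: the derived state is whichever differs from the outgroup's state, so for Trait 3 the derived state is 'no', and for the remaining characters it is 'yes'.
Only Beta and Theta show the derived state 'yes' for Trait 1, supporting them as a clade.
All ingroup taxa share the derived state 'yes' for Trait 2; it defines the ingroup but does not resolve relationships within it.
Only Beta, Epsilon, Theta, and Zeta show the derived state 'no' for Trait 3, supporting them as a clade.
Trait 4: derived state 'yes' in Zeta only — an autapomorphy, so it tells us nothing about relationships among taxa.
Trait 5 (derived state 'yes') is shared by Epsilon and Zeta — a synapomorphy uniting that clade.
Most parsimonious ingroup topology: (((Beta,Theta),(Zeta,Epsilon)),Alpha).
The clade {Epsilon, Zeta} is supported by Trait 5: its derived state 'yes' occurs in exactly those taxa and in no other taxon (including the outgroup).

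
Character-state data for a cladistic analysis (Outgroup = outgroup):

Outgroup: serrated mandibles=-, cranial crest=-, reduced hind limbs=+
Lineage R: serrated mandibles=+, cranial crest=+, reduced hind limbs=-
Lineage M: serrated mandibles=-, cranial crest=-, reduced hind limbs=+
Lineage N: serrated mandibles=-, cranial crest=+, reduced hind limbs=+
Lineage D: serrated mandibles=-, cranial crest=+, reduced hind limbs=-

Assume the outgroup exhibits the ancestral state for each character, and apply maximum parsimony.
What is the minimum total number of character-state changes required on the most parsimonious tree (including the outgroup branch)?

3

Character polarity is set by the outgroup: the derived state is whichever differs from the outgroup's state, so for reduced hind limbs the derived state is '-', and for the remaining characters it is '+'.
serrated mandibles (derived state '+') is unique to Lineage R (autapomorphy; uninformative for grouping).
cranial crest (derived state '+') is shared by Lineage D, Lineage N, and Lineage R — a synapomorphy uniting that clade.
Only Lineage D and Lineage R show the derived state '-' for reduced hind limbs, supporting them as a clade.
Most parsimonious ingroup topology: (((Lineage R,Lineage D),Lineage N),Lineage M).
Changes per character on this tree: serrated mandibles: 1; cranial crest: 1; reduced hind limbs: 1.
Total = 3.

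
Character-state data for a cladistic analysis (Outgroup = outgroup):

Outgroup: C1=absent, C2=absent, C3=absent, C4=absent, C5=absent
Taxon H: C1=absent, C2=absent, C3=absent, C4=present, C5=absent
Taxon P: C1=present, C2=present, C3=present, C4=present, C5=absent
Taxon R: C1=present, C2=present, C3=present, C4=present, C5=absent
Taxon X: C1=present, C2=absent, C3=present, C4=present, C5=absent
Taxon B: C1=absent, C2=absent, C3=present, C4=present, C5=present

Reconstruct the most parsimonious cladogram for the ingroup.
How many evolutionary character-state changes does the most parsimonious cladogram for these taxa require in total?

5

The outgroup has state 'absent' for every character, so 'present' is the derived state throughout.
C1: derived state 'present' in Taxon P, Taxon R, and Taxon X only — synapomorphy for {Taxon P, Taxon R, Taxon X}.
C2 (derived state 'present') is shared by Taxon P and Taxon R — a synapomorphy uniting that clade.
C3 (derived state 'present') is shared by Taxon B, Taxon P, Taxon R, and Taxon X — a synapomorphy uniting that clade.
All ingroup taxa share the derived state 'present' for C4; it defines the ingroup but does not resolve relationships within it.
C5: derived state 'present' in Taxon B only — an autapomorphy, so it tells us nothing about relationships among taxa.
Most parsimonious ingroup topology: (Taxon H,(((Taxon P,Taxon R),Taxon X),Taxon B)).
Changes per character on this tree: C1: 1; C2: 1; C3: 1; C4: 1; C5: 1.
Total = 5.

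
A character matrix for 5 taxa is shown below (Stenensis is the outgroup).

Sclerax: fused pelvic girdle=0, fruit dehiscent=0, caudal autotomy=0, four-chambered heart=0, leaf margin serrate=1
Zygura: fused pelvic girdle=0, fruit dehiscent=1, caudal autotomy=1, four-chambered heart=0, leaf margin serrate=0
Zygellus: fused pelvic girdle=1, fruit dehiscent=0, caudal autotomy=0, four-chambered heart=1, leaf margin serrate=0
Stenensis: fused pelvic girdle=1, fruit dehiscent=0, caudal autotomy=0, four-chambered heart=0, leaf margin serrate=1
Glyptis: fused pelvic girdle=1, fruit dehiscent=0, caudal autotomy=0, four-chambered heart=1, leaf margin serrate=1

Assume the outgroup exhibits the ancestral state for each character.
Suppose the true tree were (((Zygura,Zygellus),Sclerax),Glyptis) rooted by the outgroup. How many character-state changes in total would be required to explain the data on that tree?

7

Map each character onto (((Zygura,Zygellus),Sclerax),Glyptis) (rooted by Stenensis) and count the minimum state changes it requires (Fitch parsimony):
fused pelvic girdle: 2; fruit dehiscent: 1; caudal autotomy: 1; four-chambered heart: 2; leaf margin serrate: 1.
Total tree length = 7.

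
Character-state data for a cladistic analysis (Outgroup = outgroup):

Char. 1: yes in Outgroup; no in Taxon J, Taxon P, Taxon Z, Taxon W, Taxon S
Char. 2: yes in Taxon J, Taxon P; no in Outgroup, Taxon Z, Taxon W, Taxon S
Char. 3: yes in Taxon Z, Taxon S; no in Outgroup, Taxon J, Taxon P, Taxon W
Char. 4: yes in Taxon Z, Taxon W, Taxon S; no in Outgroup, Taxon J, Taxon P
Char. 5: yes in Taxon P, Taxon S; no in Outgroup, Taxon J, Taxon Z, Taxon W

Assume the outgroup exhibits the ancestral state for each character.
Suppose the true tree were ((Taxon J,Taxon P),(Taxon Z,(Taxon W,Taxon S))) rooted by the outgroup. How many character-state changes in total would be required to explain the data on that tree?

Map each character onto ((Taxon J,Taxon P),(Taxon Z,(Taxon W,Taxon S))) (rooted by Outgroup) and count the minimum state changes it requires (Fitch parsimony):
Char. 1: 1; Char. 2: 1; Char. 3: 2; Char. 4: 1; Char. 5: 2.
Total tree length = 7.

7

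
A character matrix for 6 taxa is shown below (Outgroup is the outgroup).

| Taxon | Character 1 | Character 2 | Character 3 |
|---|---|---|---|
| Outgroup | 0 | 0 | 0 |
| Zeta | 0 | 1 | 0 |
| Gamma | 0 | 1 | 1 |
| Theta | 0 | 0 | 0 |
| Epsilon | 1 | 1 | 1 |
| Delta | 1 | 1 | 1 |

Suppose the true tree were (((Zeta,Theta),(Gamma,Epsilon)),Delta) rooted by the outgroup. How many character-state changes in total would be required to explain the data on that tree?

6

Map each character onto (((Zeta,Theta),(Gamma,Epsilon)),Delta) (rooted by Outgroup) and count the minimum state changes it requires (Fitch parsimony):
Character 1: 2; Character 2: 2; Character 3: 2.
Total tree length = 6.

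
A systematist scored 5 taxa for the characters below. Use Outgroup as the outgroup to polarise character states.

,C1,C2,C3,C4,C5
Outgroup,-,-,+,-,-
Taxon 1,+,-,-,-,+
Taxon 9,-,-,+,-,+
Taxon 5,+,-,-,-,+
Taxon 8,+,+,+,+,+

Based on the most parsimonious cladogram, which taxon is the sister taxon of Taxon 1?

Taxon 5

Character polarity is set by the outgroup: the derived state is whichever differs from the outgroup's state, so for C3 the derived state is '-', and for the remaining characters it is '+'.
Only Taxon 1, Taxon 5, and Taxon 8 show the derived state '+' for C1, supporting them as a clade.
C2 (derived state '+') is unique to Taxon 8 (autapomorphy; uninformative for grouping).
C3: derived state '-' in Taxon 1 and Taxon 5 only — synapomorphy for {Taxon 1, Taxon 5}.
C4: derived state '+' in Taxon 8 only — an autapomorphy, so it tells us nothing about relationships among taxa.
All ingroup taxa share the derived state '+' for C5; it defines the ingroup but does not resolve relationships within it.
Most parsimonious ingroup topology: (((Taxon 1,Taxon 5),Taxon 8),Taxon 9).
Taxon 1 and Taxon 5 form a cherry on this tree, so they are sister taxa.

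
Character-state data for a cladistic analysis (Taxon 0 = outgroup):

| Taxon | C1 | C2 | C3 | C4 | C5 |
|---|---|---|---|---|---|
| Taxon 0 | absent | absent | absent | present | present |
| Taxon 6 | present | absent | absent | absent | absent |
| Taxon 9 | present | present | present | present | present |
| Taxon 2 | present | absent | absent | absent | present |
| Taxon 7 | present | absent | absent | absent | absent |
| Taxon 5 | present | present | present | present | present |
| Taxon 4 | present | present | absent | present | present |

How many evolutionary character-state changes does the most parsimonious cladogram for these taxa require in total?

5

Character polarity is set by the outgroup: the derived state is whichever differs from the outgroup's state, so for C4, C5 the derived state is 'absent', and for the remaining characters it is 'present'.
C1 (derived state 'present') is shared by all ingroup taxa — unites the whole ingroup.
C2 (derived state 'present') is shared by Taxon 4, Taxon 5, and Taxon 9 — a synapomorphy uniting that clade.
C3: derived state 'present' in Taxon 5 and Taxon 9 only — synapomorphy for {Taxon 5, Taxon 9}.
Only Taxon 2, Taxon 6, and Taxon 7 show the derived state 'absent' for C4, supporting them as a clade.
C5: derived state 'absent' in Taxon 6 and Taxon 7 only — synapomorphy for {Taxon 6, Taxon 7}.
Most parsimonious ingroup topology: (((Taxon 6,Taxon 7),Taxon 2),((Taxon 9,Taxon 5),Taxon 4)).
Changes per character on this tree: C1: 1; C2: 1; C3: 1; C4: 1; C5: 1.
Total = 5.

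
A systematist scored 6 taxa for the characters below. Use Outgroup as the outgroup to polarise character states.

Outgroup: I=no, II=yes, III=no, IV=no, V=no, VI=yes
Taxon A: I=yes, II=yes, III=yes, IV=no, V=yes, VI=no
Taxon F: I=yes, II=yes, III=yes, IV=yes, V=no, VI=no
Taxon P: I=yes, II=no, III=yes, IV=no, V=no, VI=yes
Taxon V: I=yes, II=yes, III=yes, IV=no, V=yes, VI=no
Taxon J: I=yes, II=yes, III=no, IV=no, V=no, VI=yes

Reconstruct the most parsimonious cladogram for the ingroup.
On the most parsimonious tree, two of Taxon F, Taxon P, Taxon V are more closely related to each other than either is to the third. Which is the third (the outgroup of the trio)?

Taxon P

Character polarity is set by the outgroup: the derived state is whichever differs from the outgroup's state, so for II, VI the derived state is 'no', and for the remaining characters it is 'yes'.
I (derived state 'yes') is shared by all ingroup taxa — unites the whole ingroup.
II (derived state 'no') is unique to Taxon P (autapomorphy; uninformative for grouping).
Only Taxon A, Taxon F, Taxon P, and Taxon V show the derived state 'yes' for III, supporting them as a clade.
IV: derived state 'yes' in Taxon F only — an autapomorphy, so it tells us nothing about relationships among taxa.
V: derived state 'yes' in Taxon A and Taxon V only — synapomorphy for {Taxon A, Taxon V}.
VI: derived state 'no' in Taxon A, Taxon F, and Taxon V only — synapomorphy for {Taxon A, Taxon F, Taxon V}.
Most parsimonious ingroup topology: ((((Taxon A,Taxon V),Taxon F),Taxon P),Taxon J).
Taxon V and Taxon F share a more recent common ancestor with each other than either does with Taxon P, so Taxon P is the least closely related of the three.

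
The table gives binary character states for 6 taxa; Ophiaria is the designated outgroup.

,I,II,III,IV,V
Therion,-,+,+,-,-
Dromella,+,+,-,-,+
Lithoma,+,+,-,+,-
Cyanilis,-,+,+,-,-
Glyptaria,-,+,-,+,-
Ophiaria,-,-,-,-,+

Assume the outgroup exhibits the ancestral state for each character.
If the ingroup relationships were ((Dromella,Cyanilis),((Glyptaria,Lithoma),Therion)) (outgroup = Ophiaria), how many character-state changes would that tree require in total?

8

Map each character onto ((Dromella,Cyanilis),((Glyptaria,Lithoma),Therion)) (rooted by Ophiaria) and count the minimum state changes it requires (Fitch parsimony):
I: 2; II: 1; III: 2; IV: 1; V: 2.
Total tree length = 8.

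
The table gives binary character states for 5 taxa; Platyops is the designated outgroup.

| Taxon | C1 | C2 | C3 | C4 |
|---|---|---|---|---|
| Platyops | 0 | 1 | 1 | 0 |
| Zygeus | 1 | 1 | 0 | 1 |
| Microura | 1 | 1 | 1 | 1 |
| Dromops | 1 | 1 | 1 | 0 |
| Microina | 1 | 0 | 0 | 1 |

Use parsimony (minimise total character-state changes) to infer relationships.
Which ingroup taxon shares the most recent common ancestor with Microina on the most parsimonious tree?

Zygeus

Character polarity is set by the outgroup: the derived state is whichever differs from the outgroup's state, so for C2, C3 the derived state is '0', and for the remaining characters it is '1'.
C1 (derived state '1') is shared by all ingroup taxa — unites the whole ingroup.
C2: derived state '0' in Microina only — an autapomorphy, so it tells us nothing about relationships among taxa.
C3 (derived state '0') is shared by Microina and Zygeus — a synapomorphy uniting that clade.
C4: derived state '1' in Microina, Microura, and Zygeus only — synapomorphy for {Microina, Microura, Zygeus}.
Most parsimonious ingroup topology: (((Zygeus,Microina),Microura),Dromops).
Microina and Zygeus form a cherry on this tree, so they are sister taxa.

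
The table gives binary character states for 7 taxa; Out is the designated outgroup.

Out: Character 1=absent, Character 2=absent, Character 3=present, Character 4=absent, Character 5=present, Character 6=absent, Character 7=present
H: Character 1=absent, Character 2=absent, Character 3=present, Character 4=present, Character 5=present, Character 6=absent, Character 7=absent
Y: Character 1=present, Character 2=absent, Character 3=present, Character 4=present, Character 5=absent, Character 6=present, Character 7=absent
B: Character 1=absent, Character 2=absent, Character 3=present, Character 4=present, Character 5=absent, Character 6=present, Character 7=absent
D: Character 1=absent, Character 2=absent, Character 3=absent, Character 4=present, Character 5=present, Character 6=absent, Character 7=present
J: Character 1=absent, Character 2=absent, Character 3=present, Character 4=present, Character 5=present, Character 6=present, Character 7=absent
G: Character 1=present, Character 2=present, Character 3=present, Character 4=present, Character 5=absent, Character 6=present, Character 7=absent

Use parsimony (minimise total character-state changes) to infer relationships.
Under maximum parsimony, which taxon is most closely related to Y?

Character polarity is set by the outgroup: the derived state is whichever differs from the outgroup's state, so for Character 3, Character 5, Character 7 the derived state is 'absent', and for the remaining characters it is 'present'.
Only G and Y show the derived state 'present' for Character 1, supporting them as a clade.
Character 2: derived state 'present' in G only — an autapomorphy, so it tells us nothing about relationships among taxa.
Character 3: derived state 'absent' in D only — an autapomorphy, so it tells us nothing about relationships among taxa.
All ingroup taxa share the derived state 'present' for Character 4; it defines the ingroup but does not resolve relationships within it.
Character 5 (derived state 'absent') is shared by B, G, and Y — a synapomorphy uniting that clade.
Only B, G, J, and Y show the derived state 'present' for Character 6, supporting them as a clade.
Character 7 (derived state 'absent') is shared by B, G, H, J, and Y — a synapomorphy uniting that clade.
Most parsimonious ingroup topology: ((H,(((Y,G),B),J)),D).
Y and G form a cherry on this tree, so they are sister taxa.

G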